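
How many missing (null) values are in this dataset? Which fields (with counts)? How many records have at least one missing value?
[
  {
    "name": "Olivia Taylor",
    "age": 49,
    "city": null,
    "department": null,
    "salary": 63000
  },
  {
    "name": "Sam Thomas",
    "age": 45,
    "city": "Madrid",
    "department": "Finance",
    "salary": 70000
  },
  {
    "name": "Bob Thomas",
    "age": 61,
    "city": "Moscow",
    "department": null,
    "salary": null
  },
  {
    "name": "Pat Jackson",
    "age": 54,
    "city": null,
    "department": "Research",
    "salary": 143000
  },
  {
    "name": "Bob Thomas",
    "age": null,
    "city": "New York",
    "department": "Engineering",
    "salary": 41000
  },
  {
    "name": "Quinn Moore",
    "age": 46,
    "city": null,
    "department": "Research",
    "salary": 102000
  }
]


Checking for missing (null) values in 6 records:

  Olivia Taylor: city, department
  Sam Thomas: complete
  Bob Thomas: department, salary
  Pat Jackson: city
  Bob Thomas: age
  Quinn Moore: city

Per field:
  name: 0 missing
  age: 1 missing
  city: 3 missing
  department: 2 missing
  salary: 1 missing

Total missing values: 7
Records with any missing: 5

7 missing values (age: 1, city: 3, department: 2, salary: 1); 5 incomplete records


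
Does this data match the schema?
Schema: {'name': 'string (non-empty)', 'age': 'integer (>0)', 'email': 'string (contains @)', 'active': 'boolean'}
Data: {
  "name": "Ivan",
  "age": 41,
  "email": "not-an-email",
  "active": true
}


Validating each field against schema:
  name: OK (non-empty string)
  age: OK (positive integer)
  email: FAIL ("not-an-email" does not contain @)
  active: OK (boolean)

Result: INVALID (1 error: email)

INVALID (1 error: email)


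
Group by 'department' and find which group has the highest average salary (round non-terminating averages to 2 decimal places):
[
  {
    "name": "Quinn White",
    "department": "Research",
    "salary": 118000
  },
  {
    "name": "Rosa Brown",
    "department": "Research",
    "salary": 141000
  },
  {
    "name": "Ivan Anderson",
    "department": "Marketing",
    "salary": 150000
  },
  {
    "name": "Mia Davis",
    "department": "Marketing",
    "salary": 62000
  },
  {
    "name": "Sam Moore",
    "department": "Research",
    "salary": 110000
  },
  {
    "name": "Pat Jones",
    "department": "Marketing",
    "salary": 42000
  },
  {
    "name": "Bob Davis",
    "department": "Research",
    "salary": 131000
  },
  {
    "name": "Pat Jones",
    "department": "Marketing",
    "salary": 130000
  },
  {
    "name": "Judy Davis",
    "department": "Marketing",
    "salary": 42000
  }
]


Group by: department

Groups:
  Marketing: 5 people, avg salary = 426000/5 = $85200
  Research: 4 people, avg salary = 500000/4 = $125000

Highest average salary: Research ($125000)

Research ($125000)


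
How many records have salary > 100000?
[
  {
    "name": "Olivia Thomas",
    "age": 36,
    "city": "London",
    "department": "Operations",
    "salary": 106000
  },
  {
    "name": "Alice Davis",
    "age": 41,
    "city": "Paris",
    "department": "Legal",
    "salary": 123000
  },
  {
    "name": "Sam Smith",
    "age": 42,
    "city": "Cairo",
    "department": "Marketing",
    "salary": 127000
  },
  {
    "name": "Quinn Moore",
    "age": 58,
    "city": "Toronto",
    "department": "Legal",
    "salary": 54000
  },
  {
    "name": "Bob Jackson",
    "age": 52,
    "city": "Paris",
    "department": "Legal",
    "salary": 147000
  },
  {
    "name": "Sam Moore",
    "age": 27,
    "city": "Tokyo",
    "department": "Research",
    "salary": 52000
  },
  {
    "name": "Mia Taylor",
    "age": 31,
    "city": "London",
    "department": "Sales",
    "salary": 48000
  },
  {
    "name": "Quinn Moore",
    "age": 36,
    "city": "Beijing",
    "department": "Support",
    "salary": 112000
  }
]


Data: 8 records
Condition: salary > 100000

Checking each record:
  Olivia Thomas: 106000 MATCH
  Alice Davis: 123000 MATCH
  Sam Smith: 127000 MATCH
  Quinn Moore: 54000
  Bob Jackson: 147000 MATCH
  Sam Moore: 52000
  Mia Taylor: 48000
  Quinn Moore: 112000 MATCH

Count: 5

5


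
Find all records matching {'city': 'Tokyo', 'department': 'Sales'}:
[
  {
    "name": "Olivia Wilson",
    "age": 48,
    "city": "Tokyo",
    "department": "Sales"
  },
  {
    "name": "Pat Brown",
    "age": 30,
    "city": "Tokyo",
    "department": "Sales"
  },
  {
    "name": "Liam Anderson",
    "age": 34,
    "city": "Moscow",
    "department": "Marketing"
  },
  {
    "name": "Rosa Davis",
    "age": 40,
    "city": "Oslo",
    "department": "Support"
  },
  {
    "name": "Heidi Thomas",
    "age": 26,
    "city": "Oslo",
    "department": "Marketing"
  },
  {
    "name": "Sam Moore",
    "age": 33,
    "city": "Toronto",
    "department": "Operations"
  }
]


Search criteria: {'city': 'Tokyo', 'department': 'Sales'}

Checking 6 records:
  Olivia Wilson: {city: Tokyo, department: Sales} <-- MATCH
  Pat Brown: {city: Tokyo, department: Sales} <-- MATCH
  Liam Anderson: {city: Moscow, department: Marketing}
  Rosa Davis: {city: Oslo, department: Support}
  Heidi Thomas: {city: Oslo, department: Marketing}
  Sam Moore: {city: Toronto, department: Operations}

Matches: ["Olivia Wilson", "Pat Brown"]

["Olivia Wilson", "Pat Brown"]


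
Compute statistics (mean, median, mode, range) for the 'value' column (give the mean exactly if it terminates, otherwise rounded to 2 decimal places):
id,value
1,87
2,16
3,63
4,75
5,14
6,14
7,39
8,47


Data: [87, 16, 63, 75, 14, 14, 39, 47]
Count: 8
Sum: 355
Mean: 355/8 = 44.375
Sorted: [14, 14, 16, 39, 47, 63, 75, 87]
Median: 43.0
Mode: 14 (2 times)
Range: 87 - 14 = 73
Min: 14, Max: 87

mean=44.375, median=43.0, mode=14, range=73


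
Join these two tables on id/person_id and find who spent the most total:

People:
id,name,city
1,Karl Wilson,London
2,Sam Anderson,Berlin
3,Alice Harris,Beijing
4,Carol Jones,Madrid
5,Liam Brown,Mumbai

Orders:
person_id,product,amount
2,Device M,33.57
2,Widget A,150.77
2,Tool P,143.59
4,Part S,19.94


Join on: people.id = orders.person_id

Joined rows:
  Sam Anderson (Berlin) bought Device M for $33.57
  Sam Anderson (Berlin) bought Widget A for $150.77
  Sam Anderson (Berlin) bought Tool P for $143.59
  Carol Jones (Madrid) bought Part S for $19.94

Total per person:
  Sam Anderson: $327.93
  Carol Jones: $19.94

Top spender: Sam Anderson ($327.93)

Sam Anderson ($327.93)


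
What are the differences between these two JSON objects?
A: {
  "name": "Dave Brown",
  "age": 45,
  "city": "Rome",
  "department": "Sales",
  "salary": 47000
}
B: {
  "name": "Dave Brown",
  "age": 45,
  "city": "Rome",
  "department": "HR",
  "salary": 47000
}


Comparing each field (in key order):
  name: same
  age: same
  city: same
  department: DIFFERENT
  salary: same
Differences:
  department: Sales -> HR

1 field(s) changed

1 change: department


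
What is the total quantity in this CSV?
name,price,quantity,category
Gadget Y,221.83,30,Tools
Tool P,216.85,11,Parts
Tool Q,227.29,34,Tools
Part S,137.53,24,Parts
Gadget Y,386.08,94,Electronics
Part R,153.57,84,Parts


Computing total quantity:
Values: [30, 11, 34, 24, 94, 84]
Sum = 277

277


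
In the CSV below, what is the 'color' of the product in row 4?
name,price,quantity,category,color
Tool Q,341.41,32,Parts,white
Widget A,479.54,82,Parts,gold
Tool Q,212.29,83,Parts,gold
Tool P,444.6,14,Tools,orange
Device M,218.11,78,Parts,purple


Query: Row 4 ('Tool P'), column 'color'
Value: orange

orange


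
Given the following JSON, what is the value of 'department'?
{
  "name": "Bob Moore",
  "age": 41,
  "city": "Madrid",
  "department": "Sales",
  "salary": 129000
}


Looking up field 'department'
Value: Sales

Sales


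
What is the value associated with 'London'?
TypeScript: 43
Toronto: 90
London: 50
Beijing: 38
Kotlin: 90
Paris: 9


Looking up key 'London'
Value: 50

50


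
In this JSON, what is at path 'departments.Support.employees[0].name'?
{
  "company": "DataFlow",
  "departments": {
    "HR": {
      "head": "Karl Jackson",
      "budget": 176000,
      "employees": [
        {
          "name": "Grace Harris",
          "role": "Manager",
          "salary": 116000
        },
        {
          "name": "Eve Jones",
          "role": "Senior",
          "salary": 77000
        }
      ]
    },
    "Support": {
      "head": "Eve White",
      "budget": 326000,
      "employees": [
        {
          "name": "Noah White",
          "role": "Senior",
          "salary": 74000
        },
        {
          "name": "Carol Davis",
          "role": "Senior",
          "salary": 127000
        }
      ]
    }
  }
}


Path: departments.Support.employees[0].name

Navigate:
  -> departments
  -> Support
  -> employees[0].name = 'Noah White'

Noah White


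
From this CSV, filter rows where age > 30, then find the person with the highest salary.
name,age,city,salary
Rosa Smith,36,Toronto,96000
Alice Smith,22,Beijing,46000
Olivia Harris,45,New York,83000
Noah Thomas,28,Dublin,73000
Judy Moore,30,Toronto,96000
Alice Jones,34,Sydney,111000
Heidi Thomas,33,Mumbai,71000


Filter: age > 30
Sort by: salary (descending)

Filtered records (4):
  Alice Jones, age 34, salary $111000
  Rosa Smith, age 36, salary $96000
  Olivia Harris, age 45, salary $83000
  Heidi Thomas, age 33, salary $71000

Highest salary: Alice Jones ($111000)

Alice Jones


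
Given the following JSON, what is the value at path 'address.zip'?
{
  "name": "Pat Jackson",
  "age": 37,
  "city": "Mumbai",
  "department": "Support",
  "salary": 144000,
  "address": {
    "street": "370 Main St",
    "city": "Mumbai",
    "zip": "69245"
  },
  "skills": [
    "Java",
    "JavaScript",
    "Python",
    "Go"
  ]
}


Query: address.zip
Path: address -> zip
Value: 69245

69245


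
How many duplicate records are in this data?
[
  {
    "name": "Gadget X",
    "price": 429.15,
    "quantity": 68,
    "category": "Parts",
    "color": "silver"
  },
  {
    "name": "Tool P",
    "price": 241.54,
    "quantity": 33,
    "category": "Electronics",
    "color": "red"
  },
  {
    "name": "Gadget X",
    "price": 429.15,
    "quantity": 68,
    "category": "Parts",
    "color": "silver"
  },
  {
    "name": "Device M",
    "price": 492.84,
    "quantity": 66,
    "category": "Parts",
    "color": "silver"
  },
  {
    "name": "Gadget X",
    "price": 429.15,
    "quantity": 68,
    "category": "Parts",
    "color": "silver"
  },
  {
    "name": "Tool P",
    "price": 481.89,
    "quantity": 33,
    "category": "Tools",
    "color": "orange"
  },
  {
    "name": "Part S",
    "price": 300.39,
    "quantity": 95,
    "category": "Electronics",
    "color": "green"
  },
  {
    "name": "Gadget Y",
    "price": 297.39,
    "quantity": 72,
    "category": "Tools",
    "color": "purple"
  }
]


Checking 8 records for duplicates:

  Row 1: Gadget X ($429.15, qty 68)
  Row 2: Tool P ($241.54, qty 33)
  Row 3: Gadget X ($429.15, qty 68) <-- DUPLICATE
  Row 4: Device M ($492.84, qty 66)
  Row 5: Gadget X ($429.15, qty 68) <-- DUPLICATE
  Row 6: Tool P ($481.89, qty 33)
  Row 7: Part S ($300.39, qty 95)
  Row 8: Gadget Y ($297.39, qty 72)

Duplicates found: 2
Unique records: 6

2 duplicates, 6 unique


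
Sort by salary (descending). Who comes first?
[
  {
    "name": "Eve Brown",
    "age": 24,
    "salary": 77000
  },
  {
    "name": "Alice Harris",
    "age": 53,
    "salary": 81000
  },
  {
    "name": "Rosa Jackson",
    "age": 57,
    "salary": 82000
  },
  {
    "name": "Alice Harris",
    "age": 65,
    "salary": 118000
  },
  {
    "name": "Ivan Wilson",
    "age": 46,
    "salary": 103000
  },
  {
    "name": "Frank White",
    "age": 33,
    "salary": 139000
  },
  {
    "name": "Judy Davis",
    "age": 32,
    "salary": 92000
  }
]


Sort by: salary (descending)

Sorted order:
  1. Frank White (salary = 139000)
  2. Alice Harris (salary = 118000)
  3. Ivan Wilson (salary = 103000)
  4. Judy Davis (salary = 92000)
  5. Rosa Jackson (salary = 82000)
  6. Alice Harris (salary = 81000)
  7. Eve Brown (salary = 77000)

First: Frank White

Frank White


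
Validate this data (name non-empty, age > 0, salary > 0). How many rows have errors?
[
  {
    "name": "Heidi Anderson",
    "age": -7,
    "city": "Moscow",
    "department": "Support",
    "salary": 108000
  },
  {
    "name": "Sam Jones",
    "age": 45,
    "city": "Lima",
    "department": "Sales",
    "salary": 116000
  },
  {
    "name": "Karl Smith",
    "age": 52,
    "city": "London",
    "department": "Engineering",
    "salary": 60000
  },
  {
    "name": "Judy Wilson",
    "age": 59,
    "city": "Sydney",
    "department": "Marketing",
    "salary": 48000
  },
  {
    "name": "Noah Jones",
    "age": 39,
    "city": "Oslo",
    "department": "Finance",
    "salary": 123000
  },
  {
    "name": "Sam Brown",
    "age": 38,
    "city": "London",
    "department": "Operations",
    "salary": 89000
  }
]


Validating 6 records:
Rules: name non-empty, age > 0, salary > 0

  Row 1 (Heidi Anderson): negative age: -7
  Row 2 (Sam Jones): OK
  Row 3 (Karl Smith): OK
  Row 4 (Judy Wilson): OK
  Row 5 (Noah Jones): OK
  Row 6 (Sam Brown): OK

Total errors: 1

1 errors


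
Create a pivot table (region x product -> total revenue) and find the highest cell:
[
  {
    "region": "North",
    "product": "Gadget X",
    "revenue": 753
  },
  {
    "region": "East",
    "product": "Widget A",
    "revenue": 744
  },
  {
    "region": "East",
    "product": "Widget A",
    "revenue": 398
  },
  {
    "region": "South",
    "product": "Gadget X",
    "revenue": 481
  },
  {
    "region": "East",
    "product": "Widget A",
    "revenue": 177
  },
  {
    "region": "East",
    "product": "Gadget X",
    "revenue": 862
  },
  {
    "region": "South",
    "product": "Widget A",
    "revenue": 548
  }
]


Pivot: region (rows) x product (columns) -> total revenue

     Gadget X      Widget A    
East           862          1319  
North          753             0  
South          481           548  

Highest: East / Widget A = $1319

East / Widget A = $1319


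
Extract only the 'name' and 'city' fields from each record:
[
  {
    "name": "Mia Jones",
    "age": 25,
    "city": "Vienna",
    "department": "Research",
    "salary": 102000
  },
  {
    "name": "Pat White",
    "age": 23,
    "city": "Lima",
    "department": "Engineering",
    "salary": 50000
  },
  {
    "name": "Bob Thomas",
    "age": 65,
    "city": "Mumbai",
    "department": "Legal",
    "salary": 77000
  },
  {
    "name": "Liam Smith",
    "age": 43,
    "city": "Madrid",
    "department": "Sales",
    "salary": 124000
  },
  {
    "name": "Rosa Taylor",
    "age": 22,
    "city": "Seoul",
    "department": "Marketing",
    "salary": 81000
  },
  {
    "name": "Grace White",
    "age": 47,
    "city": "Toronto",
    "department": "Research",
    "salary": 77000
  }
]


Original: 6 records with fields: name, age, city, department, salary
Keep: ['name', 'city']
Drop: ['age', 'department', 'salary']
Result: 6 records, 2 fields each

[
  {
    "name": "Mia Jones",
    "city": "Vienna"
  },
  {
    "name": "Pat White",
    "city": "Lima"
  },
  {
    "name": "Bob Thomas",
    "city": "Mumbai"
  },
  {
    "name": "Liam Smith",
    "city": "Madrid"
  },
  {
    "name": "Rosa Taylor",
    "city": "Seoul"
  },
  {
    "name": "Grace White",
    "city": "Toronto"
  }
]


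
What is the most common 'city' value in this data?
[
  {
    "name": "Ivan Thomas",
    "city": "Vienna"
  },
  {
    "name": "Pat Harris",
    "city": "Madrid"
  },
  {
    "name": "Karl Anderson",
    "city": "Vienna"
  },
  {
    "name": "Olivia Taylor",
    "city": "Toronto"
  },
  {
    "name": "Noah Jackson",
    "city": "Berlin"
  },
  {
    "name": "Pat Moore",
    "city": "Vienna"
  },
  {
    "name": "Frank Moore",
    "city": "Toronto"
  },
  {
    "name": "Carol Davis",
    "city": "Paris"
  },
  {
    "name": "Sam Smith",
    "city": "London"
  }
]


Counting 'city' values across 9 records:

  Vienna: 3 ###
  Toronto: 2 ##
  Madrid: 1 #
  Berlin: 1 #
  Paris: 1 #
  London: 1 #

Most common: Vienna (3 times)

Vienna (3 times)


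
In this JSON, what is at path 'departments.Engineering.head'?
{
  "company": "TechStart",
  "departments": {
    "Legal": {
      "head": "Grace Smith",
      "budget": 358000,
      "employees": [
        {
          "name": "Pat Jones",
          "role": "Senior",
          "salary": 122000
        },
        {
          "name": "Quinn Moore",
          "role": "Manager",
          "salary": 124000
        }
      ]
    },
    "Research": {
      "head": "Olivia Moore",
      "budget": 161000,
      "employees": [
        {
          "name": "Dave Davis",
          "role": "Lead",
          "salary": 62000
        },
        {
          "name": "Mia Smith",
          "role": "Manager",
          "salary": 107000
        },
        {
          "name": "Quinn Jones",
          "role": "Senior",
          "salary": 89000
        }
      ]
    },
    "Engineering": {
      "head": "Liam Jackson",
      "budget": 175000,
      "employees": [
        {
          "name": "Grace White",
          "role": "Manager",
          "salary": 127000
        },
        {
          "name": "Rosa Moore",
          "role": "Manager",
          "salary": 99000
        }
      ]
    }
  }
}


Path: departments.Engineering.head

Navigate:
  -> departments
  -> Engineering
  -> head = 'Liam Jackson'

Liam Jackson


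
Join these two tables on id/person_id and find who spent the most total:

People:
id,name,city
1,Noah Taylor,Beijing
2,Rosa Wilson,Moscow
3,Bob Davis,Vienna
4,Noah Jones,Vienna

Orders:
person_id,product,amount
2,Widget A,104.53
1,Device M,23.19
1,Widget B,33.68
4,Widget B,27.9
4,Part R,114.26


Join on: people.id = orders.person_id

Joined rows:
  Rosa Wilson (Moscow) bought Widget A for $104.53
  Noah Taylor (Beijing) bought Device M for $23.19
  Noah Taylor (Beijing) bought Widget B for $33.68
  Noah Jones (Vienna) bought Widget B for $27.9
  Noah Jones (Vienna) bought Part R for $114.26

Total per person:
  Noah Jones: $142.16
  Rosa Wilson: $104.53
  Noah Taylor: $56.87

Top spender: Noah Jones ($142.16)

Noah Jones ($142.16)


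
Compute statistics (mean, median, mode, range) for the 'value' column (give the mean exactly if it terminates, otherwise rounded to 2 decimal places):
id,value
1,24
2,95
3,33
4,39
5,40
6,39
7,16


Data: [24, 95, 33, 39, 40, 39, 16]
Count: 7
Sum: 286
Mean: 286/7 ≈ 40.86 (rounded to 2 decimal places)
Sorted: [16, 24, 33, 39, 39, 40, 95]
Median: 39.0
Mode: 39 (2 times)
Range: 95 - 16 = 79
Min: 16, Max: 95

mean≈40.86, median=39.0, mode=39, range=79


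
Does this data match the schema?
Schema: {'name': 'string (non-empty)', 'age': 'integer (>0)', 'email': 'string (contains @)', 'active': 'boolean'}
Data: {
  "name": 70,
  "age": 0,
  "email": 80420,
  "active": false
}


Validating each field against schema:
  name: FAIL (70 is not a string)
  age: FAIL (0 is not > 0)
  email: FAIL (80420 is not a string)
  active: OK (boolean)

Result: INVALID (3 errors: name, age, email)

INVALID (3 errors: name, age, email)


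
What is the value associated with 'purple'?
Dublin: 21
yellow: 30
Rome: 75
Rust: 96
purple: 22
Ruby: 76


Looking up key 'purple'
Value: 22

22


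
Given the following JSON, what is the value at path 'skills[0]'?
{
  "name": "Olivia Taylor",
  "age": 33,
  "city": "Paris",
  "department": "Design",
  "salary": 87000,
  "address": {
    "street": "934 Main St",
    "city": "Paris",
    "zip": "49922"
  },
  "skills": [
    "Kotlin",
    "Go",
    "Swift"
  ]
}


Query: skills[0]
Path: skills -> first element
Value: Kotlin

Kotlin


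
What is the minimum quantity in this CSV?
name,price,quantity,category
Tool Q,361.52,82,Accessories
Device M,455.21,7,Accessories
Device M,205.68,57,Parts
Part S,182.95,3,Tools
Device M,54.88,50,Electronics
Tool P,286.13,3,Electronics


Computing minimum quantity:
Values: [82, 7, 57, 3, 50, 3]
Min = 3

3


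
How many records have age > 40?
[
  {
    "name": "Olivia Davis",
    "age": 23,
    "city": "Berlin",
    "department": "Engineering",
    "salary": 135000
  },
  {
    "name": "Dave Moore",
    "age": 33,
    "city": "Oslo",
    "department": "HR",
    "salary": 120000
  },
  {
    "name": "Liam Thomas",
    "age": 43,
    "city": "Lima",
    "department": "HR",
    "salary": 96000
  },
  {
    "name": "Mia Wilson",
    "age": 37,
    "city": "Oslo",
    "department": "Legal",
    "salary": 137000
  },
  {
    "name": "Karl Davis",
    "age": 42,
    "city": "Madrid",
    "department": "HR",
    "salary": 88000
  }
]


Data: 5 records
Condition: age > 40

Checking each record:
  Olivia Davis: 23
  Dave Moore: 33
  Liam Thomas: 43 MATCH
  Mia Wilson: 37
  Karl Davis: 42 MATCH

Count: 2

2


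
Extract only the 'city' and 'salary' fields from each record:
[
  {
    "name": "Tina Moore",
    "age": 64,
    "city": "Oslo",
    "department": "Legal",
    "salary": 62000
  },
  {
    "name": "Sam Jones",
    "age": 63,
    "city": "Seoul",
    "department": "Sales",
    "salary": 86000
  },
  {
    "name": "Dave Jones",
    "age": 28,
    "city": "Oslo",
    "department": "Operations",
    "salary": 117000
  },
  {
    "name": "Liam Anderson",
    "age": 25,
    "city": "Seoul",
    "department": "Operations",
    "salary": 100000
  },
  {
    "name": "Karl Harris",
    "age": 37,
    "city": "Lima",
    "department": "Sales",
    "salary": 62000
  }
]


Original: 5 records with fields: name, age, city, department, salary
Keep: ['city', 'salary']
Drop: ['name', 'age', 'department']
Result: 5 records, 2 fields each

[
  {
    "city": "Oslo",
    "salary": 62000
  },
  {
    "city": "Seoul",
    "salary": 86000
  },
  {
    "city": "Oslo",
    "salary": 117000
  },
  {
    "city": "Seoul",
    "salary": 100000
  },
  {
    "city": "Lima",
    "salary": 62000
  }
]


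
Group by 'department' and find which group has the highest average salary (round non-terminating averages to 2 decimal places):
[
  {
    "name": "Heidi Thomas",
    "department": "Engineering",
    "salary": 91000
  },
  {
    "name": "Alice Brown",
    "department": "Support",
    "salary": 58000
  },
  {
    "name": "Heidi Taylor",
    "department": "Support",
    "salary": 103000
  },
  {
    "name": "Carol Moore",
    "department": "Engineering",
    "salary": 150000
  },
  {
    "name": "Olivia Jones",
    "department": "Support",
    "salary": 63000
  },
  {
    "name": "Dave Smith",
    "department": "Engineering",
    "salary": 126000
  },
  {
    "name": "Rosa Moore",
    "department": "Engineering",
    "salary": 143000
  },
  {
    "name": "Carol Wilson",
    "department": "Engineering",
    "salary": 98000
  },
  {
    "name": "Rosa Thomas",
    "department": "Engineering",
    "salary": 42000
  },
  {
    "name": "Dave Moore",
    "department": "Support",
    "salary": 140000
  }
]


Group by: department

Groups:
  Engineering: 6 people, avg salary = 650000/6 ≈ $108333.33
  Support: 4 people, avg salary = 364000/4 = $91000

Highest average salary: Engineering (≈$108333.33)

Engineering (≈$108333.33)


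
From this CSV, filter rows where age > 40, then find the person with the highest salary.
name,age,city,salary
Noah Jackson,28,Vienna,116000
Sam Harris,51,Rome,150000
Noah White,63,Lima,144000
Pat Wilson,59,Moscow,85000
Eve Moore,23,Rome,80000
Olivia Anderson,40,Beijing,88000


Filter: age > 40
Sort by: salary (descending)

Filtered records (3):
  Sam Harris, age 51, salary $150000
  Noah White, age 63, salary $144000
  Pat Wilson, age 59, salary $85000

Highest salary: Sam Harris ($150000)

Sam Harris


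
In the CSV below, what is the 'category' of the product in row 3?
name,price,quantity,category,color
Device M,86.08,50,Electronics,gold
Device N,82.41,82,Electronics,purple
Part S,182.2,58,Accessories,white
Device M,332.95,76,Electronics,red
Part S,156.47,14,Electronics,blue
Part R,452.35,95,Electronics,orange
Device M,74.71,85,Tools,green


Query: Row 3 ('Part S'), column 'category'
Value: Accessories

Accessories


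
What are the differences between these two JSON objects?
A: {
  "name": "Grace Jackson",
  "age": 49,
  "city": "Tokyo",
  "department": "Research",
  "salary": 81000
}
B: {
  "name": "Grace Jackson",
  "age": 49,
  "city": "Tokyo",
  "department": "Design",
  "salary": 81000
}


Comparing each field (in key order):
  name: same
  age: same
  city: same
  department: DIFFERENT
  salary: same
Differences:
  department: Research -> Design

1 field(s) changed

1 change: department


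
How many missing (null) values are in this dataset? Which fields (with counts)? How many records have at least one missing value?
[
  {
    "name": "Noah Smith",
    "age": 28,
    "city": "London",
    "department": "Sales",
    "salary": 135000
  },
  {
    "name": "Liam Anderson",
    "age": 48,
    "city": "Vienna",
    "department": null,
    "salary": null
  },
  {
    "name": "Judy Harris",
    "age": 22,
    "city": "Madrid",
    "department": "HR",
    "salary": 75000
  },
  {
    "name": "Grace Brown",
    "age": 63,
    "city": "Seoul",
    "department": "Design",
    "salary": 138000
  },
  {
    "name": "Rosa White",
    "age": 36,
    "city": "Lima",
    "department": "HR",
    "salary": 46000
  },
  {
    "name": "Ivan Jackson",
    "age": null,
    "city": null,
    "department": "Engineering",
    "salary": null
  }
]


Checking for missing (null) values in 6 records:

  Noah Smith: complete
  Liam Anderson: department, salary
  Judy Harris: complete
  Grace Brown: complete
  Rosa White: complete
  Ivan Jackson: age, city, salary

Per field:
  name: 0 missing
  age: 1 missing
  city: 1 missing
  department: 1 missing
  salary: 2 missing

Total missing values: 5
Records with any missing: 2

5 missing values (age: 1, city: 1, department: 1, salary: 2); 2 incomplete records


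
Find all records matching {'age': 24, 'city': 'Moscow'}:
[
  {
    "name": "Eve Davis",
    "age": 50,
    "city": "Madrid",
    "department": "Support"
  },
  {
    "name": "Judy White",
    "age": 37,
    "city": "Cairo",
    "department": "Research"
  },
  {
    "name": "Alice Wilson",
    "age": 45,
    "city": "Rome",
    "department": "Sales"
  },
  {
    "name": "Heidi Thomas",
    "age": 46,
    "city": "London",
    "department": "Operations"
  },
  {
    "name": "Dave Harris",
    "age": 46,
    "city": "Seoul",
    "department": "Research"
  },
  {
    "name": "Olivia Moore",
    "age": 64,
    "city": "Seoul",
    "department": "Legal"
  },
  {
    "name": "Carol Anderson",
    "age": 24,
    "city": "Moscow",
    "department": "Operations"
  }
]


Search criteria: {'age': 24, 'city': 'Moscow'}

Checking 7 records:
  Eve Davis: {age: 50, city: Madrid}
  Judy White: {age: 37, city: Cairo}
  Alice Wilson: {age: 45, city: Rome}
  Heidi Thomas: {age: 46, city: London}
  Dave Harris: {age: 46, city: Seoul}
  Olivia Moore: {age: 64, city: Seoul}
  Carol Anderson: {age: 24, city: Moscow} <-- MATCH

Matches: ["Carol Anderson"]

["Carol Anderson"]


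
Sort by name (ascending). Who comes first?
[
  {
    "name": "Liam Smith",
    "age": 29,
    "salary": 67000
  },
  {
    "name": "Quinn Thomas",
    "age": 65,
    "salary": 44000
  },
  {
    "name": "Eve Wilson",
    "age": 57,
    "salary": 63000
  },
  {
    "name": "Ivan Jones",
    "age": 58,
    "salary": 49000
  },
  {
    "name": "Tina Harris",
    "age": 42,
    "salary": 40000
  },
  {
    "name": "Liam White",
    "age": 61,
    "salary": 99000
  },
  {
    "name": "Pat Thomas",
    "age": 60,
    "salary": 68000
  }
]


Sort by: name (ascending)

Sorted order:
  1. Eve Wilson (name = Eve Wilson)
  2. Ivan Jones (name = Ivan Jones)
  3. Liam Smith (name = Liam Smith)
  4. Liam White (name = Liam White)
  5. Pat Thomas (name = Pat Thomas)
  6. Quinn Thomas (name = Quinn Thomas)
  7. Tina Harris (name = Tina Harris)

First: Eve Wilson

Eve Wilson


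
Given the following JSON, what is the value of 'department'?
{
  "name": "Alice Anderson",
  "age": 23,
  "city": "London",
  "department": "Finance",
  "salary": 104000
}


Looking up field 'department'
Value: Finance

Finance


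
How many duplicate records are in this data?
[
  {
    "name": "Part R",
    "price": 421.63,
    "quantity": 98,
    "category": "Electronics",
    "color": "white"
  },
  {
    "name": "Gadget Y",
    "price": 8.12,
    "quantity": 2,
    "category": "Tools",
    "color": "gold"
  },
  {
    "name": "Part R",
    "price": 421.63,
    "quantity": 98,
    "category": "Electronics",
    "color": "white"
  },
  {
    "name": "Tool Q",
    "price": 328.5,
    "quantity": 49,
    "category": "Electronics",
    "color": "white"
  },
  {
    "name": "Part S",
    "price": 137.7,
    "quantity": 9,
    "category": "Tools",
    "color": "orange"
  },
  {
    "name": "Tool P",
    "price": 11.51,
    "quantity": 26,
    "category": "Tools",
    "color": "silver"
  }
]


Checking 6 records for duplicates:

  Row 1: Part R ($421.63, qty 98)
  Row 2: Gadget Y ($8.12, qty 2)
  Row 3: Part R ($421.63, qty 98) <-- DUPLICATE
  Row 4: Tool Q ($328.5, qty 49)
  Row 5: Part S ($137.7, qty 9)
  Row 6: Tool P ($11.51, qty 26)

Duplicates found: 1
Unique records: 5

1 duplicates, 5 unique


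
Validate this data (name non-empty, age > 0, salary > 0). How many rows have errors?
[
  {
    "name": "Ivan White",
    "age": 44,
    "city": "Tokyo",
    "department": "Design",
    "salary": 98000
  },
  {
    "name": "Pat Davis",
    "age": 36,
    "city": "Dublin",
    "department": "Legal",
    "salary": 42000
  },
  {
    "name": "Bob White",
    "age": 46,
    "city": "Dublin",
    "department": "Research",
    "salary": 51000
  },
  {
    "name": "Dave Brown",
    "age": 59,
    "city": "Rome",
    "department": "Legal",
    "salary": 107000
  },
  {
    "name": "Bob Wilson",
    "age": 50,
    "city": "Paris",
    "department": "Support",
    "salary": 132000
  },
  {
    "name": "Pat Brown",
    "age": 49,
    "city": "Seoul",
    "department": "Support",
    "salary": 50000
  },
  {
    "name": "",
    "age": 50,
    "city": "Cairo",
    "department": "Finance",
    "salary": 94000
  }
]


Validating 7 records:
Rules: name non-empty, age > 0, salary > 0

  Row 1 (Ivan White): OK
  Row 2 (Pat Davis): OK
  Row 3 (Bob White): OK
  Row 4 (Dave Brown): OK
  Row 5 (Bob Wilson): OK
  Row 6 (Pat Brown): OK
  Row 7 (???): empty name

Total errors: 1

1 errors


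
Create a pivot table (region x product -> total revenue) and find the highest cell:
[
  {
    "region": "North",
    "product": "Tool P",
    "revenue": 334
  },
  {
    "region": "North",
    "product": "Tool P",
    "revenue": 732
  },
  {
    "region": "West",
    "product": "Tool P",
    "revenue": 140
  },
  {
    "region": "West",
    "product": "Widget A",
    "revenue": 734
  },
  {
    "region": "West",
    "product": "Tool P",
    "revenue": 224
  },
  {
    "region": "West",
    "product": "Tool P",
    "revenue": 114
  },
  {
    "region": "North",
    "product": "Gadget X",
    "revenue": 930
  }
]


Pivot: region (rows) x product (columns) -> total revenue

     Gadget X      Tool P        Widget A    
North          930          1066             0  
West             0           478           734  

Highest: North / Tool P = $1066

North / Tool P = $1066


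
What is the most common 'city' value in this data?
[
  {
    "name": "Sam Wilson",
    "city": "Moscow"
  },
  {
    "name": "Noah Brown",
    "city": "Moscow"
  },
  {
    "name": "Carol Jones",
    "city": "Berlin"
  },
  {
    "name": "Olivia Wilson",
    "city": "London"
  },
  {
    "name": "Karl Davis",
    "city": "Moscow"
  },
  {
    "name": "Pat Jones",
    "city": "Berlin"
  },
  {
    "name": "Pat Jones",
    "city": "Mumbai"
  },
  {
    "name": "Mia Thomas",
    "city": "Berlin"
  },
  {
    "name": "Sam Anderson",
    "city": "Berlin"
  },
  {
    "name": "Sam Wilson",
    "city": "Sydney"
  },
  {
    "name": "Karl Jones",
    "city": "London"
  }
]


Counting 'city' values across 11 records:

  Berlin: 4 ####
  Moscow: 3 ###
  London: 2 ##
  Mumbai: 1 #
  Sydney: 1 #

Most common: Berlin (4 times)

Berlin (4 times)


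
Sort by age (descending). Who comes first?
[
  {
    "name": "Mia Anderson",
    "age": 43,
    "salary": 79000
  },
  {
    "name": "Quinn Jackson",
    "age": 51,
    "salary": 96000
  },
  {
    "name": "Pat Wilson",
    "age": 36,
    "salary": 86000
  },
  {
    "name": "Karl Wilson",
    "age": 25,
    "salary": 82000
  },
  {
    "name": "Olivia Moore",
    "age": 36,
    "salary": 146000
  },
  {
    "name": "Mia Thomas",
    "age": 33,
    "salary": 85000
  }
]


Sort by: age (descending)

Sorted order:
  1. Quinn Jackson (age = 51)
  2. Mia Anderson (age = 43)
  3. Pat Wilson (age = 36)
  4. Olivia Moore (age = 36)
  5. Mia Thomas (age = 33)
  6. Karl Wilson (age = 25)

First: Quinn Jackson

Quinn Jackson


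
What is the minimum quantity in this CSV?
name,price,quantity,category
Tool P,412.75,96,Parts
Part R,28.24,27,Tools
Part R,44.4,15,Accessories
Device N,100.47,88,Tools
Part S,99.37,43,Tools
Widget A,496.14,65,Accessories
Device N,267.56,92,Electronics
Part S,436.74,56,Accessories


Computing minimum quantity:
Values: [96, 27, 15, 88, 43, 65, 92, 56]
Min = 15

15


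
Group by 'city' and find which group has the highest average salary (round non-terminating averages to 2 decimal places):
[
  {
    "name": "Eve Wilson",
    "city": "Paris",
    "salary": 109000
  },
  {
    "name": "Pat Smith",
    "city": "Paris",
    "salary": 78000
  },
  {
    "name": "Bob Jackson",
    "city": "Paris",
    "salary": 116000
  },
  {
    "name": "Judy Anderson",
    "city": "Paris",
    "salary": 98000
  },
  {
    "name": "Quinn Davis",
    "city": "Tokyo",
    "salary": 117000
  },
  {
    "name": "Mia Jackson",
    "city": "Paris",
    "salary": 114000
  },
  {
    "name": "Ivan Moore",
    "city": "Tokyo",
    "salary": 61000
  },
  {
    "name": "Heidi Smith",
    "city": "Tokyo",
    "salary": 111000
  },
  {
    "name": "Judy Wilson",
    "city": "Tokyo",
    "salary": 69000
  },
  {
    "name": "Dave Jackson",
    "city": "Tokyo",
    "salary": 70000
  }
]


Group by: city

Groups:
  Paris: 5 people, avg salary = 515000/5 = $103000
  Tokyo: 5 people, avg salary = 428000/5 = $85600

Highest average salary: Paris ($103000)

Paris ($103000)


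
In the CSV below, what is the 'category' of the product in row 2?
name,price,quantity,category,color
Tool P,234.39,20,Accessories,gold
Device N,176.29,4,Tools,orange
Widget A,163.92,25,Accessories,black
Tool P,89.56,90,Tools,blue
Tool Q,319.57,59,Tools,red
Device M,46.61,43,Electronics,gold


Query: Row 2 ('Device N'), column 'category'
Value: Tools

Tools


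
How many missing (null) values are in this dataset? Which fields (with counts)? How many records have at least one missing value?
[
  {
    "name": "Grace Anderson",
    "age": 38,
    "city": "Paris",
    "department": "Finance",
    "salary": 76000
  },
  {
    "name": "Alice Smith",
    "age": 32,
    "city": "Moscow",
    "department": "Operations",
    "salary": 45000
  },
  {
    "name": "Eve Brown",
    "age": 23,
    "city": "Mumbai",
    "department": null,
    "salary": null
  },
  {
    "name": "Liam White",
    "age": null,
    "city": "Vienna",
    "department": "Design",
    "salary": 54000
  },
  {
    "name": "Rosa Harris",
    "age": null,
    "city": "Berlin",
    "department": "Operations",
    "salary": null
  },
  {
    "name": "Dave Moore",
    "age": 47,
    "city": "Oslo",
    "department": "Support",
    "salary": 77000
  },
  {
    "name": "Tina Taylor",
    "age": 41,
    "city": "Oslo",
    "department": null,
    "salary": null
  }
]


Checking for missing (null) values in 7 records:

  Grace Anderson: complete
  Alice Smith: complete
  Eve Brown: department, salary
  Liam White: age
  Rosa Harris: age, salary
  Dave Moore: complete
  Tina Taylor: department, salary

Per field:
  name: 0 missing
  age: 2 missing
  city: 0 missing
  department: 2 missing
  salary: 3 missing

Total missing values: 7
Records with any missing: 4

7 missing values (age: 2, department: 2, salary: 3); 4 incomplete records


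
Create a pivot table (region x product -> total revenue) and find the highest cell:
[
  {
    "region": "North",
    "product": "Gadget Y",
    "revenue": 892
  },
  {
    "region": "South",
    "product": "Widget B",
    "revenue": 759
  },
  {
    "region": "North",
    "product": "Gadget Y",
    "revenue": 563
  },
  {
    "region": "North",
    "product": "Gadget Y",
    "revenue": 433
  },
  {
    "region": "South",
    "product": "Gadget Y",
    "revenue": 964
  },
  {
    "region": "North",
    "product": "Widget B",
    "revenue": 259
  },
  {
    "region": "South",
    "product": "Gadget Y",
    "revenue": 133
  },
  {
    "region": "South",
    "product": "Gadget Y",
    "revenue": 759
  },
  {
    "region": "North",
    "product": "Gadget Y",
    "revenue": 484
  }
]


Pivot: region (rows) x product (columns) -> total revenue

     Gadget Y      Widget B    
North         2372           259  
South         1856           759  

Highest: North / Gadget Y = $2372

North / Gadget Y = $2372


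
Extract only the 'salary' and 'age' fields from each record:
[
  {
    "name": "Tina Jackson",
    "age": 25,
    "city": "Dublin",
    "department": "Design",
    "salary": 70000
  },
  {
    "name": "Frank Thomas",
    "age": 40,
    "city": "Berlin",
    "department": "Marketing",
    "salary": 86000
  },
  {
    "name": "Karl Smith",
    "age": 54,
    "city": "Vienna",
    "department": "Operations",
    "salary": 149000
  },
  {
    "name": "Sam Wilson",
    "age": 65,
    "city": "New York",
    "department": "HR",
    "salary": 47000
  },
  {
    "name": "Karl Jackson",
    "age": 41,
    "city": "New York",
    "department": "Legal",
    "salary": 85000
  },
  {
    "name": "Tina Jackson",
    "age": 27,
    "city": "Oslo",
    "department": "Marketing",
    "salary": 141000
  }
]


Original: 6 records with fields: name, age, city, department, salary
Keep: ['salary', 'age']
Drop: ['name', 'city', 'department']
Result: 6 records, 2 fields each

[
  {
    "salary": 70000,
    "age": 25
  },
  {
    "salary": 86000,
    "age": 40
  },
  {
    "salary": 149000,
    "age": 54
  },
  {
    "salary": 47000,
    "age": 65
  },
  {
    "salary": 85000,
    "age": 41
  },
  {
    "salary": 141000,
    "age": 27
  }
]


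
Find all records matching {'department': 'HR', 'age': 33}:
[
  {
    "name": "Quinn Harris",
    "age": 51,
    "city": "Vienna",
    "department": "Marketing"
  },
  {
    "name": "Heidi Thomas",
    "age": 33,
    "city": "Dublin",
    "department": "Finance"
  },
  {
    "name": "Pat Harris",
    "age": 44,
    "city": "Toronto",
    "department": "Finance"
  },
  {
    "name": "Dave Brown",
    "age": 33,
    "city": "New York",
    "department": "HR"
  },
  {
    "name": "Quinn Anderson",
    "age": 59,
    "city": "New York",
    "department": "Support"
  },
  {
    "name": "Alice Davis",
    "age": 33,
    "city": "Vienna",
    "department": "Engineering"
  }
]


Search criteria: {'department': 'HR', 'age': 33}

Checking 6 records:
  Quinn Harris: {department: Marketing, age: 51}
  Heidi Thomas: {department: Finance, age: 33}
  Pat Harris: {department: Finance, age: 44}
  Dave Brown: {department: HR, age: 33} <-- MATCH
  Quinn Anderson: {department: Support, age: 59}
  Alice Davis: {department: Engineering, age: 33}

Matches: ["Dave Brown"]

["Dave Brown"]


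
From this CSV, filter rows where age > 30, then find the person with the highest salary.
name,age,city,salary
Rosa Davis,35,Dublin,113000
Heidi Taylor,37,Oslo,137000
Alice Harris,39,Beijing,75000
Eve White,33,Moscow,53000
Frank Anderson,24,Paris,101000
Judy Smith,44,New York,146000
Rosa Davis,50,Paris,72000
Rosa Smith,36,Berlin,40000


Filter: age > 30
Sort by: salary (descending)

Filtered records (7):
  Judy Smith, age 44, salary $146000
  Heidi Taylor, age 37, salary $137000
  Rosa Davis, age 35, salary $113000
  Alice Harris, age 39, salary $75000
  Rosa Davis, age 50, salary $72000
  Eve White, age 33, salary $53000
  Rosa Smith, age 36, salary $40000

Highest salary: Judy Smith ($146000)

Judy Smith


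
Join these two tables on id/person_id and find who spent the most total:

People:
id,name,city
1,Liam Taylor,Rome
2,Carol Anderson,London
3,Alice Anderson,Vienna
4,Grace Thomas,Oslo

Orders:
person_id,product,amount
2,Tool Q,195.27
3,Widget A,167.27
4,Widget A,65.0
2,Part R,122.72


Join on: people.id = orders.person_id

Joined rows:
  Carol Anderson (London) bought Tool Q for $195.27
  Alice Anderson (Vienna) bought Widget A for $167.27
  Grace Thomas (Oslo) bought Widget A for $65.0
  Carol Anderson (London) bought Part R for $122.72

Total per person:
  Carol Anderson: $317.99
  Alice Anderson: $167.27
  Grace Thomas: $65.00

Top spender: Carol Anderson ($317.99)

Carol Anderson ($317.99)
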